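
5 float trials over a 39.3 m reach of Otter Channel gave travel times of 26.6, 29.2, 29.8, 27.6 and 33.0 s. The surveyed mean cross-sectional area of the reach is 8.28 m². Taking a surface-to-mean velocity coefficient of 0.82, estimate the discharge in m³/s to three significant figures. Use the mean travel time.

t̄ = (26.6 + 29.2 + 29.8 + 27.6 + 33.0) / 5 = 29.24 s
v_surface = L / t̄ = 39.3 / 29.24 = 1.344 m/s
v_mean = 0.82 × 1.344 = 1.102 m/s
Q = A × v_mean = 8.28 × 1.102 = 9.126 m³/s

9.13 m³/s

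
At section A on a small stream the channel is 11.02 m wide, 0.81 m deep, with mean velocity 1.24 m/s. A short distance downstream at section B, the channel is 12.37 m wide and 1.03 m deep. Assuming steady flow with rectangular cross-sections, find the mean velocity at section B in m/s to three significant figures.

0.869 m/s

Q = A₁V₁ = (11.02×0.81) × 1.24 = 11.07 m³/s
A₂ = 12.37 × 1.03 = 12.74 m²
V₂ = Q/A₂ = 11.07/12.74 = 0.8687 m/s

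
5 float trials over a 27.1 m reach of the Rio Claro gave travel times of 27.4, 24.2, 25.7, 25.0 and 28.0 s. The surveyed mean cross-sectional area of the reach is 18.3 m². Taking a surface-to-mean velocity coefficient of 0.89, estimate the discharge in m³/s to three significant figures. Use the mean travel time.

16.9 m³/s

t̄ = (27.4 + 24.2 + 25.7 + 25.0 + 28.0) / 5 = 26.06 s
v_surface = L / t̄ = 27.1 / 26.06 = 1.040 m/s
v_mean = 0.89 × 1.040 = 0.9255 m/s
Q = A × v_mean = 18.3 × 0.9255 = 16.94 m³/s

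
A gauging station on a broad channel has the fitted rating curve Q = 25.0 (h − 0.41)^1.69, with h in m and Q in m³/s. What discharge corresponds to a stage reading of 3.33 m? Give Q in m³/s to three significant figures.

Q = 25.0 × (3.33 − 0.41)^1.69 = 25.0 × 2.92^1.69 = 152.9 m³/s

153 m³/s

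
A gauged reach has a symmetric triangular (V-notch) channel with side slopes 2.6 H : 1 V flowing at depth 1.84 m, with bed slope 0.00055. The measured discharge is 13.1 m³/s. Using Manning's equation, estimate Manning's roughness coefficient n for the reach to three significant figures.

A = z·y² = 2.6×1.84² = 8.803 m²
P = 2y√(1+z²) = 2×1.84×√(1+2.6²) = 10.25 m
R = A/P = 8.803/10.25 = 0.8587 m
n = (1/Q)·A·R^(2/3)·S^(1/2) = (1/13.1) × 8.803 × 0.9034 × 0.02345 = 0.01424

0.0142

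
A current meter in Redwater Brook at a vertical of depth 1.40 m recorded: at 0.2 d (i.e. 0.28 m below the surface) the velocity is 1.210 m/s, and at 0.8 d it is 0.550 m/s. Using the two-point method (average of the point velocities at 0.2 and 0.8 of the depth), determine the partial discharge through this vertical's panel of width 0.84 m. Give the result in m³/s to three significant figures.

1.03 m³/s

v̄ = (1.210 + 0.550) / 2 = 0.8800 m/s
q = v̄ × d × w = 0.8800 × 1.40 × 0.84 = 1.035 m³/s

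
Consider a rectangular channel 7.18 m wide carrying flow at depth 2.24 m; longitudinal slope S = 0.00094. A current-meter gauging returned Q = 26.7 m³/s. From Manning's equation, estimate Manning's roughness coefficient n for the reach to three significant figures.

A = b·y = 7.18 × 2.24 = 16.08 m²
P = b + 2y = 7.18 + 2×2.24 = 11.66 m
R = A/P = 16.08/11.66 = 1.379 m
n = (1/Q)·A·R^(2/3)·S^(1/2) = (1/26.7) × 16.08 × 1.239 × 0.03066 = 0.02288

0.0229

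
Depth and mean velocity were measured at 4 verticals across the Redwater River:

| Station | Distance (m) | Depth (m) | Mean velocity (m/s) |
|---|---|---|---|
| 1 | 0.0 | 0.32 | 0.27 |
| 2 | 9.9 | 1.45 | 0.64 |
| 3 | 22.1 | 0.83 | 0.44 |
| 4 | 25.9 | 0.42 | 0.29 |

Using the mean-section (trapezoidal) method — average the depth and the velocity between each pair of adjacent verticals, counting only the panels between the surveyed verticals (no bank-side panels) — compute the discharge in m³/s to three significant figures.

Panel 1-2: Δb = 9.9 m, d̄ = (0.32+1.45)/2 = 0.885, v̄ = (0.27+0.64)/2 = 0.455 → q = 9.9×0.885×0.455 = 3.986 m³/s
Panel 2-3: Δb = 12.2 m, d̄ = (1.45+0.83)/2 = 1.14, v̄ = (0.64+0.44)/2 = 0.54 → q = 12.2×1.14×0.54 = 7.510 m³/s
Panel 3-4: Δb = 3.8 m, d̄ = (0.83+0.42)/2 = 0.625, v̄ = (0.44+0.29)/2 = 0.365 → q = 3.8×0.625×0.365 = 0.8669 m³/s
Q = Σ q = 12.36 m³/s

12.4 m³/s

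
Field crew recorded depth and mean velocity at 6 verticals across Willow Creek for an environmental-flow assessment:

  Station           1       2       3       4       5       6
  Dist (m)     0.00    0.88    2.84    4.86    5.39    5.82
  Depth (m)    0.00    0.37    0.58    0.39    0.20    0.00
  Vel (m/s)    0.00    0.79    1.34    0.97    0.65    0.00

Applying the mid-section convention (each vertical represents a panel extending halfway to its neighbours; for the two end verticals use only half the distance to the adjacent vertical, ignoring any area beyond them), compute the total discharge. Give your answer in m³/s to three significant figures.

2.51 m³/s

w_2 = (2.84 − 0.00)/2 = 1.42 m; q_2 = 0.79 × 0.37 × 1.42 = 0.4151 m³/s
w_3 = (4.86 − 0.88)/2 = 1.99 m; q_3 = 1.34 × 0.58 × 1.99 = 1.547 m³/s
w_4 = (5.39 − 2.84)/2 = 1.275 m; q_4 = 0.97 × 0.39 × 1.275 = 0.4823 m³/s
w_5 = (5.82 − 4.86)/2 = 0.48 m; q_5 = 0.65 × 0.20 × 0.48 = 0.06240 m³/s
Stations 1, 6 contribute zero (depth or velocity is 0).
Q = Σ qᵢ = 2.506 m³/s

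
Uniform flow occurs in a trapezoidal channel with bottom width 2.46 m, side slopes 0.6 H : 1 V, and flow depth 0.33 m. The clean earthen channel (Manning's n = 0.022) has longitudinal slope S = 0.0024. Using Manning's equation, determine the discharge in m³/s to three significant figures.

0.819 m³/s

A = (b + z·y)·y = (2.46 + 0.6×0.33)×0.33 = 0.8771 m²
P = b + 2y√(1+z²) = 2.46 + 2×0.33×√(1+0.6²) = 3.230 m
R = A/P = 0.8771/3.230 = 0.2716 m
Q = (1/n)·A·R^(2/3)·S^(1/2) = (1/0.022) × 0.8771 × 0.2716^(2/3) × 0.0024^(1/2) = 0.8191 m³/s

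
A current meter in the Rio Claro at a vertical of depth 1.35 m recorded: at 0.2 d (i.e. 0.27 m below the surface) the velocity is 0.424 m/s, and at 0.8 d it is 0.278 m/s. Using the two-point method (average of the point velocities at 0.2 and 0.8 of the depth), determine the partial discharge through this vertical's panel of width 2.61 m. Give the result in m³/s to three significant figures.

v̄ = (0.424 + 0.278) / 2 = 0.3510 m/s
q = v̄ × d × w = 0.3510 × 1.35 × 2.61 = 1.237 m³/s

1.24 m³/s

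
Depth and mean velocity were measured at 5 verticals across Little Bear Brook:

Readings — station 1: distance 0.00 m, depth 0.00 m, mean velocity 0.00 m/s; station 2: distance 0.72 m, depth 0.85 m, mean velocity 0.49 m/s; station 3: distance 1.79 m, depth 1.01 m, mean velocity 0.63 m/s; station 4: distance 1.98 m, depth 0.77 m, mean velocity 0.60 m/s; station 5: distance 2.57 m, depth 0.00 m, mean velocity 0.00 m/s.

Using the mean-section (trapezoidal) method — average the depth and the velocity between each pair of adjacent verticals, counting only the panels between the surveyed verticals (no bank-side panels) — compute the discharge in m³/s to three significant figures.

Panel 1-2: Δb = 0.72 m, d̄ = (0.00+0.85)/2 = 0.425, v̄ = (0.00+0.49)/2 = 0.245 → q = 0.72×0.425×0.245 = 0.07497 m³/s
Panel 2-3: Δb = 1.07 m, d̄ = (0.85+1.01)/2 = 0.93, v̄ = (0.49+0.63)/2 = 0.56 → q = 1.07×0.93×0.56 = 0.5573 m³/s
Panel 3-4: Δb = 0.19 m, d̄ = (1.01+0.77)/2 = 0.89, v̄ = (0.63+0.60)/2 = 0.615 → q = 0.19×0.89×0.615 = 0.1040 m³/s
Panel 4-5: Δb = 0.59 m, d̄ = (0.77+0.00)/2 = 0.385, v̄ = (0.60+0.00)/2 = 0.3 → q = 0.59×0.385×0.3 = 0.06815 m³/s
Q = Σ q = 0.8044 m³/s

0.804 m³/s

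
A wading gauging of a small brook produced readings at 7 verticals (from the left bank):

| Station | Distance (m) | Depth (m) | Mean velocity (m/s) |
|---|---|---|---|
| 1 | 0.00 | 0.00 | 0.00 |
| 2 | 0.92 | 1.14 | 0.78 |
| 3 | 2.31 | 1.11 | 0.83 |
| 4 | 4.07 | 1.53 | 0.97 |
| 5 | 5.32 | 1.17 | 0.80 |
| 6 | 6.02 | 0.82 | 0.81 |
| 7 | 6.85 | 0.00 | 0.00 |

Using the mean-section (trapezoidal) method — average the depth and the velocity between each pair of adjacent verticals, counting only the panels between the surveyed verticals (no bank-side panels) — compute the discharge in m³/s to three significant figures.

Panel 1-2: Δb = 0.92 m, d̄ = (0.00+1.14)/2 = 0.57, v̄ = (0.00+0.78)/2 = 0.39 → q = 0.92×0.57×0.39 = 0.2045 m³/s
Panel 2-3: Δb = 1.39 m, d̄ = (1.14+1.11)/2 = 1.125, v̄ = (0.78+0.83)/2 = 0.805 → q = 1.39×1.125×0.805 = 1.259 m³/s
Panel 3-4: Δb = 1.76 m, d̄ = (1.11+1.53)/2 = 1.32, v̄ = (0.83+0.97)/2 = 0.9 → q = 1.76×1.32×0.9 = 2.091 m³/s
Panel 4-5: Δb = 1.25 m, d̄ = (1.53+1.17)/2 = 1.35, v̄ = (0.97+0.80)/2 = 0.885 → q = 1.25×1.35×0.885 = 1.493 m³/s
Panel 5-6: Δb = 0.7 m, d̄ = (1.17+0.82)/2 = 0.995, v̄ = (0.80+0.81)/2 = 0.805 → q = 0.7×0.995×0.805 = 0.5607 m³/s
Panel 6-7: Δb = 0.83 m, d̄ = (0.82+0.00)/2 = 0.41, v̄ = (0.81+0.00)/2 = 0.405 → q = 0.83×0.41×0.405 = 0.1378 m³/s
Q = Σ q = 5.746 m³/s

5.75 m³/s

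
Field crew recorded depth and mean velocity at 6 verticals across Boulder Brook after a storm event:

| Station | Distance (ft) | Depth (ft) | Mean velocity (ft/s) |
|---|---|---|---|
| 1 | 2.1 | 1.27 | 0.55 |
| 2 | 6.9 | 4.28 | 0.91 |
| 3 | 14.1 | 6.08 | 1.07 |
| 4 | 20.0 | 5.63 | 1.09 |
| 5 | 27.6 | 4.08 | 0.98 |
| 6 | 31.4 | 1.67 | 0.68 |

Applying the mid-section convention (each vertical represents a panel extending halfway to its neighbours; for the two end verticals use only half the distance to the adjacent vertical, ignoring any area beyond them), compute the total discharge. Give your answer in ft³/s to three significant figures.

w_1 = (6.9 − 2.1)/2 = 2.4 ft; q_1 = 0.55 × 1.27 × 2.4 = 1.676 ft³/s
w_2 = (14.1 − 2.1)/2 = 6 ft; q_2 = 0.91 × 4.28 × 6 = 23.37 ft³/s
w_3 = (20.0 − 6.9)/2 = 6.55 ft; q_3 = 1.07 × 6.08 × 6.55 = 42.61 ft³/s
w_4 = (27.6 − 14.1)/2 = 6.75 ft; q_4 = 1.09 × 5.63 × 6.75 = 41.42 ft³/s
w_5 = (31.4 − 20.0)/2 = 5.7 ft; q_5 = 0.98 × 4.08 × 5.7 = 22.79 ft³/s
w_6 = (31.4 − 27.6)/2 = 1.9 ft; q_6 = 0.68 × 1.67 × 1.9 = 2.158 ft³/s
Q = Σ qᵢ = 134.0 ft³/s

134 ft³/s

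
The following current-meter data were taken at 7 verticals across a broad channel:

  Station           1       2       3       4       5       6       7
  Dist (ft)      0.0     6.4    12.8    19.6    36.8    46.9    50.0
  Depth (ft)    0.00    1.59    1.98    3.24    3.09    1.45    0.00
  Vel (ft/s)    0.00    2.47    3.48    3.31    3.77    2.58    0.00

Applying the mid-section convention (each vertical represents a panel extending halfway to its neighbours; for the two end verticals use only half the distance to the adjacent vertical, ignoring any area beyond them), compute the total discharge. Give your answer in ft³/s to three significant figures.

383 ft³/s

w_2 = (12.8 − 0.0)/2 = 6.4 ft; q_2 = 2.47 × 1.59 × 6.4 = 25.13 ft³/s
w_3 = (19.6 − 6.4)/2 = 6.6 ft; q_3 = 3.48 × 1.98 × 6.6 = 45.48 ft³/s
w_4 = (36.8 − 12.8)/2 = 12 ft; q_4 = 3.31 × 3.24 × 12 = 128.7 ft³/s
w_5 = (46.9 − 19.6)/2 = 13.65 ft; q_5 = 3.77 × 3.09 × 13.65 = 159.0 ft³/s
w_6 = (50.0 − 36.8)/2 = 6.6 ft; q_6 = 2.58 × 1.45 × 6.6 = 24.69 ft³/s
Stations 1, 7 contribute zero (depth or velocity is 0).
Q = Σ qᵢ = 383.0 ft³/s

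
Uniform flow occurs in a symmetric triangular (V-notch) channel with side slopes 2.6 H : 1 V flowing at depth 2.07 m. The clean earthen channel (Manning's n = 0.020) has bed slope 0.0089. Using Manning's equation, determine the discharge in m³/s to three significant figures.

51.4 m³/s

A = z·y² = 2.6×2.07² = 11.14 m²
P = 2y√(1+z²) = 2×2.07×√(1+2.6²) = 11.53 m
R = A/P = 11.14/11.53 = 0.9660 m
Q = (1/n)·A·R^(2/3)·S^(1/2) = (1/0.020) × 11.14 × 0.9660^(2/3) × 0.0089^(1/2) = 51.35 m³/s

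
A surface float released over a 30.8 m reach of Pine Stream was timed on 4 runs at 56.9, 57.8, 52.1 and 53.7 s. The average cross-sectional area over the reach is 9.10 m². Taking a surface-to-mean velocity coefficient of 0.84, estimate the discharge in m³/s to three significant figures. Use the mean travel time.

t̄ = (56.9 + 57.8 + 52.1 + 53.7) / 4 = 55.125 s
v_surface = L / t̄ = 30.8 / 55.125 = 0.5587 m/s
v_mean = 0.84 × 0.5587 = 0.4693 m/s
Q = A × v_mean = 9.10 × 0.4693 = 4.271 m³/s

4.27 m³/s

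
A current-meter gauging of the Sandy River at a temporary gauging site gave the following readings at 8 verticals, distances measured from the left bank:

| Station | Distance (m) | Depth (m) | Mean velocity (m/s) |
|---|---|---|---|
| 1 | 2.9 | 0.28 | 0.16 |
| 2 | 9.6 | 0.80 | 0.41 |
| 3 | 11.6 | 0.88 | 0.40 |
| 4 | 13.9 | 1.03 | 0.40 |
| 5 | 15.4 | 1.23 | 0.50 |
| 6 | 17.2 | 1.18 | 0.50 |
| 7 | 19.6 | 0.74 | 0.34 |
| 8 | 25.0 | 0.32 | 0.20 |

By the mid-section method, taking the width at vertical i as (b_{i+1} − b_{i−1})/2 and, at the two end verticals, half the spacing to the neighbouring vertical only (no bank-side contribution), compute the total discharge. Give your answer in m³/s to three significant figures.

w_1 = (9.6 − 2.9)/2 = 3.35 m; q_1 = 0.16 × 0.28 × 3.35 = 0.1501 m³/s
w_2 = (11.6 − 2.9)/2 = 4.35 m; q_2 = 0.41 × 0.80 × 4.35 = 1.427 m³/s
w_3 = (13.9 − 9.6)/2 = 2.15 m; q_3 = 0.40 × 0.88 × 2.15 = 0.7568 m³/s
w_4 = (15.4 − 11.6)/2 = 1.9 m; q_4 = 0.40 × 1.03 × 1.9 = 0.7828 m³/s
w_5 = (17.2 − 13.9)/2 = 1.65 m; q_5 = 0.50 × 1.23 × 1.65 = 1.015 m³/s
w_6 = (19.6 − 15.4)/2 = 2.1 m; q_6 = 0.50 × 1.18 × 2.1 = 1.239 m³/s
w_7 = (25.0 − 17.2)/2 = 3.9 m; q_7 = 0.34 × 0.74 × 3.9 = 0.9812 m³/s
w_8 = (25.0 − 19.6)/2 = 2.7 m; q_8 = 0.20 × 0.32 × 2.7 = 0.1728 m³/s
Q = Σ qᵢ = 6.524 m³/s

6.52 m³/s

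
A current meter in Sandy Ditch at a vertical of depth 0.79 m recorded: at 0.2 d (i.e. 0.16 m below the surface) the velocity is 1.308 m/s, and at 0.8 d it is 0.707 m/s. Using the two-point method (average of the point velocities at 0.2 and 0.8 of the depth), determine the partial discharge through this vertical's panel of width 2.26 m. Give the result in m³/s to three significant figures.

v̄ = (1.308 + 0.707) / 2 = 1.008 m/s
q = v̄ × d × w = 1.008 × 0.79 × 2.26 = 1.799 m³/s

1.80 m³/s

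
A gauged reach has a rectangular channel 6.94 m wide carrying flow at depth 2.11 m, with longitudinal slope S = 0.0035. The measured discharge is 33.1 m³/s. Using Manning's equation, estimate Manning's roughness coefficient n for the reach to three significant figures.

A = b·y = 6.94 × 2.11 = 14.64 m²
P = b + 2y = 6.94 + 2×2.11 = 11.16 m
R = A/P = 14.64/11.16 = 1.312 m
n = (1/Q)·A·R^(2/3)·S^(1/2) = (1/33.1) × 14.64 × 1.199 × 0.05916 = 0.03137

0.0314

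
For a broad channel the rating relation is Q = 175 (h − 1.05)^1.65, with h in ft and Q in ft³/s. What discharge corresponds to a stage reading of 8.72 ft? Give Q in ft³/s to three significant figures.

Q = 175 × (8.72 − 1.05)^1.65 = 175 × 7.67^1.65 = 5046 ft³/s

5050 ft³/s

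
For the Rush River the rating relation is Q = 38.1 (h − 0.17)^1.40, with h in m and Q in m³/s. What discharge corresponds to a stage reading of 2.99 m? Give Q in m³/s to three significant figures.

Q = 38.1 × (2.99 − 0.17)^1.40 = 38.1 × 2.82^1.40 = 162.7 m³/s

163 m³/s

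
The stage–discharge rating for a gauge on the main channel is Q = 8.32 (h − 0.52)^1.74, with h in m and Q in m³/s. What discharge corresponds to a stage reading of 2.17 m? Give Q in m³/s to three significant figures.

19.9 m³/s

Q = 8.32 × (2.17 − 0.52)^1.74 = 8.32 × 1.65^1.74 = 19.89 m³/s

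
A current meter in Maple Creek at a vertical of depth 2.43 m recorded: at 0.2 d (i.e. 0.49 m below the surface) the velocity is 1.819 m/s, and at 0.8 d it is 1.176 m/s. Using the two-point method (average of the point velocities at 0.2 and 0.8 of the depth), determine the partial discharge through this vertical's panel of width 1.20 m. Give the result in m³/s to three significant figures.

v̄ = (1.819 + 1.176) / 2 = 1.498 m/s
q = v̄ × d × w = 1.498 × 2.43 × 1.20 = 4.367 m³/s

4.37 m³/s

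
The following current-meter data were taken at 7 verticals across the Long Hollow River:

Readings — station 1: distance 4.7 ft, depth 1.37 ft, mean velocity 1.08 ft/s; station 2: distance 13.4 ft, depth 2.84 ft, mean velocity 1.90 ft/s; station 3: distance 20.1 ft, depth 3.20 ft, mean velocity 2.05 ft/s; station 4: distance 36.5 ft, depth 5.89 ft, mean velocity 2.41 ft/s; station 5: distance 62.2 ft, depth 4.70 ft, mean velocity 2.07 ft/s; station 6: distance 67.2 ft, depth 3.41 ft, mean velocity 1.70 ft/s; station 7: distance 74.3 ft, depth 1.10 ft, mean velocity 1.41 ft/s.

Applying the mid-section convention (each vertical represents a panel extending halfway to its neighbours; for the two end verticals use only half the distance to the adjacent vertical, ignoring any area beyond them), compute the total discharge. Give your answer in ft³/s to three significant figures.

w_1 = (13.4 − 4.7)/2 = 4.35 ft; q_1 = 1.08 × 1.37 × 4.35 = 6.436 ft³/s
w_2 = (20.1 − 4.7)/2 = 7.7 ft; q_2 = 1.90 × 2.84 × 7.7 = 41.55 ft³/s
w_3 = (36.5 − 13.4)/2 = 11.55 ft; q_3 = 2.05 × 3.20 × 11.55 = 75.77 ft³/s
w_4 = (62.2 − 20.1)/2 = 21.05 ft; q_4 = 2.41 × 5.89 × 21.05 = 298.8 ft³/s
w_5 = (67.2 − 36.5)/2 = 15.35 ft; q_5 = 2.07 × 4.70 × 15.35 = 149.3 ft³/s
w_6 = (74.3 − 62.2)/2 = 6.05 ft; q_6 = 1.70 × 3.41 × 6.05 = 35.07 ft³/s
w_7 = (74.3 − 67.2)/2 = 3.55 ft; q_7 = 1.41 × 1.10 × 3.55 = 5.506 ft³/s
Q = Σ qᵢ = 612.5 ft³/s

612 ft³/s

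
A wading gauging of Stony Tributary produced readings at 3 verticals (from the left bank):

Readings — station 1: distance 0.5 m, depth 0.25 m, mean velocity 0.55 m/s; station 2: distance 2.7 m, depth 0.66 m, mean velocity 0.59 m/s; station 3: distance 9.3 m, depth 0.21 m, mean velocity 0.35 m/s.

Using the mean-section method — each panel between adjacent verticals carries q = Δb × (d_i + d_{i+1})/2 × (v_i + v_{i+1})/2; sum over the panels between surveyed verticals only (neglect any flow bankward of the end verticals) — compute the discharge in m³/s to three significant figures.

Panel 1-2: Δb = 2.2 m, d̄ = (0.25+0.66)/2 = 0.455, v̄ = (0.55+0.59)/2 = 0.57 → q = 2.2×0.455×0.57 = 0.5706 m³/s
Panel 2-3: Δb = 6.6 m, d̄ = (0.66+0.21)/2 = 0.435, v̄ = (0.59+0.35)/2 = 0.47 → q = 6.6×0.435×0.47 = 1.349 m³/s
Q = Σ q = 1.920 m³/s

1.92 m³/s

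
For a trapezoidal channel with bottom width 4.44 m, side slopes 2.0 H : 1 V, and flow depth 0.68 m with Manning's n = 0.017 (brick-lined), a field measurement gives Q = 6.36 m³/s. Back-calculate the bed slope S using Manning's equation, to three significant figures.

0.00176

A = (b + z·y)·y = (4.44 + 2.0×0.68)×0.68 = 3.944 m²
P = b + 2y√(1+z²) = 4.44 + 2×0.68×√(1+2.0²) = 7.481 m
R = A/P = 3.944/7.481 = 0.5272 m
S = (Q·n / (1·A·R^(2/3)))² = (6.36×0.017 / (1×3.944×0.6526))² = 0.001765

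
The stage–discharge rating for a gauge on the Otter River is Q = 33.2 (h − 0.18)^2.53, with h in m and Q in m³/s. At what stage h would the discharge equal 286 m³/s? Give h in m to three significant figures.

h − h₀ = (Q/C)^(1/b) = (286/33.2)^(1/2.53) = 2.342 m
h = 0.18 + 2.342 = 2.522 m

2.52 m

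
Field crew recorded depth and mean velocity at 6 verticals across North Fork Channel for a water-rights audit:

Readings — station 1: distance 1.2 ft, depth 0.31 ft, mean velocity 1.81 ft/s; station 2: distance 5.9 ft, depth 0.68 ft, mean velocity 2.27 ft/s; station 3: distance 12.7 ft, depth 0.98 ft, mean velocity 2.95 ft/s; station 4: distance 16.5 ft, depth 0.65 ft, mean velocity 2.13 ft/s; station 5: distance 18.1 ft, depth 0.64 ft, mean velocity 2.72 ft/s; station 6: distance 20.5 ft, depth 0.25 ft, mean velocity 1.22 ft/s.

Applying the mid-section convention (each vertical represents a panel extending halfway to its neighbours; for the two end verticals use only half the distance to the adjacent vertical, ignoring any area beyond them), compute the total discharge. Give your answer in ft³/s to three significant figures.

33.1 ft³/s

w_1 = (5.9 − 1.2)/2 = 2.35 ft; q_1 = 1.81 × 0.31 × 2.35 = 1.319 ft³/s
w_2 = (12.7 − 1.2)/2 = 5.75 ft; q_2 = 2.27 × 0.68 × 5.75 = 8.876 ft³/s
w_3 = (16.5 − 5.9)/2 = 5.3 ft; q_3 = 2.95 × 0.98 × 5.3 = 15.32 ft³/s
w_4 = (18.1 − 12.7)/2 = 2.7 ft; q_4 = 2.13 × 0.65 × 2.7 = 3.738 ft³/s
w_5 = (20.5 − 16.5)/2 = 2 ft; q_5 = 2.72 × 0.64 × 2 = 3.482 ft³/s
w_6 = (20.5 − 18.1)/2 = 1.2 ft; q_6 = 1.22 × 0.25 × 1.2 = 0.3660 ft³/s
Q = Σ qᵢ = 33.10 ft³/s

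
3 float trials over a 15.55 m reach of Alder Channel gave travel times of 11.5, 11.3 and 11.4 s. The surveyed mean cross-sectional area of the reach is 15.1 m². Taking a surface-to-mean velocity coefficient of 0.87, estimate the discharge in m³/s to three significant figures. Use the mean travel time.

t̄ = (11.5 + 11.3 + 11.4) / 3 = 11.4 s
v_surface = L / t̄ = 15.55 / 11.4 = 1.364 m/s
v_mean = 0.87 × 1.364 = 1.187 m/s
Q = A × v_mean = 15.1 × 1.187 = 17.92 m³/s

17.9 m³/s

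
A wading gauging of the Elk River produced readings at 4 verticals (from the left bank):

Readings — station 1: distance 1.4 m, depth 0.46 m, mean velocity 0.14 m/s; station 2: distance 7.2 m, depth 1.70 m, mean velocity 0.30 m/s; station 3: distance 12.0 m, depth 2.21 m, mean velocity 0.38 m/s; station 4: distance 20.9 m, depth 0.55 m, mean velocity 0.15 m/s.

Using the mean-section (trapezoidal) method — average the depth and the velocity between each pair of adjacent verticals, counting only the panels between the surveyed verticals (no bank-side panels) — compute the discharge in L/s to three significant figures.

Panel 1-2: Δb = 5.8 m, d̄ = (0.46+1.70)/2 = 1.08, v̄ = (0.14+0.30)/2 = 0.22 → q = 5.8×1.08×0.22 = 1.378 m³/s
Panel 2-3: Δb = 4.8 m, d̄ = (1.70+2.21)/2 = 1.955, v̄ = (0.30+0.38)/2 = 0.34 → q = 4.8×1.955×0.34 = 3.191 m³/s
Panel 3-4: Δb = 8.9 m, d̄ = (2.21+0.55)/2 = 1.38, v̄ = (0.38+0.15)/2 = 0.265 → q = 8.9×1.38×0.265 = 3.255 m³/s
Q = Σ q = 7.823 m³/s
= 7.823 × 1000 = 7823 L/s

7820 L/s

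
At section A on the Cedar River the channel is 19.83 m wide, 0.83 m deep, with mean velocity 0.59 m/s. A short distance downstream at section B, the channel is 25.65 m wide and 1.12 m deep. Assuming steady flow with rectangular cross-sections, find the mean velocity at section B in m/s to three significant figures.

Q = A₁V₁ = (19.83×0.83) × 0.59 = 9.711 m³/s
A₂ = 25.65 × 1.12 = 28.73 m²
V₂ = Q/A₂ = 9.711/28.73 = 0.3380 m/s

0.338 m/s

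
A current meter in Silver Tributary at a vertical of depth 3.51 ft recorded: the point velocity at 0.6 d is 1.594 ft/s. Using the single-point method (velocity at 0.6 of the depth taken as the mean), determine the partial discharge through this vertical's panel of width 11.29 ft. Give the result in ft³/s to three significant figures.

63.2 ft³/s

v̄ = v₀.₆ = 1.594 ft/s
q = v̄ × d × w = 1.594 × 3.51 × 11.29 = 63.17 ft³/s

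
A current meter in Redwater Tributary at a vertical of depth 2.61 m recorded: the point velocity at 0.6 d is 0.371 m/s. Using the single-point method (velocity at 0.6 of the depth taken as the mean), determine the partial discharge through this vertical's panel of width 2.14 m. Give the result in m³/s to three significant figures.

2.07 m³/s

v̄ = v₀.₆ = 0.371 m/s
q = v̄ × d × w = 0.3710 × 2.61 × 2.14 = 2.072 m³/s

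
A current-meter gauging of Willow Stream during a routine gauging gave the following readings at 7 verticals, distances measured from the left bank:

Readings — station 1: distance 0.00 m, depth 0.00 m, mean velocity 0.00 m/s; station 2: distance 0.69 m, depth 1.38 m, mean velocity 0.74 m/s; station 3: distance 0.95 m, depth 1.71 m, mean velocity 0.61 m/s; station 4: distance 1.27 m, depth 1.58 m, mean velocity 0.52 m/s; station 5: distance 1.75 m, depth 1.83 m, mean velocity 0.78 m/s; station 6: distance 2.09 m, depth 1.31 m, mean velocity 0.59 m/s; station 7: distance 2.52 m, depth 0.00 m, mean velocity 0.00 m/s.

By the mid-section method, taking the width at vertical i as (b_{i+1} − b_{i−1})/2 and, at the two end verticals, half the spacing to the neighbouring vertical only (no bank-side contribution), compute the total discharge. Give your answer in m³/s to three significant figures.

w_2 = (0.95 − 0.00)/2 = 0.475 m; q_2 = 0.74 × 1.38 × 0.475 = 0.4851 m³/s
w_3 = (1.27 − 0.69)/2 = 0.29 m; q_3 = 0.61 × 1.71 × 0.29 = 0.3025 m³/s
w_4 = (1.75 − 0.95)/2 = 0.4 m; q_4 = 0.52 × 1.58 × 0.4 = 0.3286 m³/s
w_5 = (2.09 − 1.27)/2 = 0.41 m; q_5 = 0.78 × 1.83 × 0.41 = 0.5852 m³/s
w_6 = (2.52 − 1.75)/2 = 0.385 m; q_6 = 0.59 × 1.31 × 0.385 = 0.2976 m³/s
Stations 1, 7 contribute zero (depth or velocity is 0).
Q = Σ qᵢ = 1.999 m³/s

2.00 m³/s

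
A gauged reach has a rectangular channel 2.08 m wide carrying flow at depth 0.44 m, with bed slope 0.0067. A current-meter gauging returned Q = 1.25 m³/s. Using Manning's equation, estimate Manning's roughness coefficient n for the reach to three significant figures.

0.0274

A = b·y = 2.08 × 0.44 = 0.9152 m²
P = b + 2y = 2.08 + 2×0.44 = 2.960 m
R = A/P = 0.9152/2.960 = 0.3092 m
n = (1/Q)·A·R^(2/3)·S^(1/2) = (1/1.25) × 0.9152 × 0.4572 × 0.08185 = 0.02740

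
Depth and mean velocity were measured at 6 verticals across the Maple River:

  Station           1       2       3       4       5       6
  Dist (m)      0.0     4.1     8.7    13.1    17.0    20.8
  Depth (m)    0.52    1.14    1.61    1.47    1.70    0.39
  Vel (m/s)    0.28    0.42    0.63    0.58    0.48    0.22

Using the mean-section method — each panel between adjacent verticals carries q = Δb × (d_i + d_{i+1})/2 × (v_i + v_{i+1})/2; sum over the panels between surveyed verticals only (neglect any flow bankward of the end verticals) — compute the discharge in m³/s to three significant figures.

Panel 1-2: Δb = 4.1 m, d̄ = (0.52+1.14)/2 = 0.83, v̄ = (0.28+0.42)/2 = 0.35 → q = 4.1×0.83×0.35 = 1.191 m³/s
Panel 2-3: Δb = 4.6 m, d̄ = (1.14+1.61)/2 = 1.375, v̄ = (0.42+0.63)/2 = 0.525 → q = 4.6×1.375×0.525 = 3.321 m³/s
Panel 3-4: Δb = 4.4 m, d̄ = (1.61+1.47)/2 = 1.54, v̄ = (0.63+0.58)/2 = 0.605 → q = 4.4×1.54×0.605 = 4.099 m³/s
Panel 4-5: Δb = 3.9 m, d̄ = (1.47+1.70)/2 = 1.585, v̄ = (0.58+0.48)/2 = 0.53 → q = 3.9×1.585×0.53 = 3.276 m³/s
Panel 5-6: Δb = 3.8 m, d̄ = (1.70+0.39)/2 = 1.045, v̄ = (0.48+0.22)/2 = 0.35 → q = 3.8×1.045×0.35 = 1.390 m³/s
Q = Σ q = 13.28 m³/s

13.3 m³/s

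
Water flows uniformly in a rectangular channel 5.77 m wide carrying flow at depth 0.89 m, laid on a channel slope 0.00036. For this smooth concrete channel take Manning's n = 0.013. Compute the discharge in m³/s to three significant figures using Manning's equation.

5.80 m³/s

A = b·y = 5.77 × 0.89 = 5.135 m²
P = b + 2y = 5.77 + 2×0.89 = 7.550 m
R = A/P = 5.135/7.550 = 0.6802 m
Q = (1/n)·A·R^(2/3)·S^(1/2) = (1/0.013) × 5.135 × 0.6802^(2/3) × 0.00036^(1/2) = 5.797 m³/s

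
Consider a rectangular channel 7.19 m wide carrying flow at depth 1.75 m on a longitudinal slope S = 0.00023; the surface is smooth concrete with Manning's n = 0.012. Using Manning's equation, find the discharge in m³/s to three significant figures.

17.7 m³/s

A = b·y = 7.19 × 1.75 = 12.58 m²
P = b + 2y = 7.19 + 2×1.75 = 10.69 m
R = A/P = 12.58/10.69 = 1.177 m
Q = (1/n)·A·R^(2/3)·S^(1/2) = (1/0.012) × 12.58 × 1.177^(2/3) × 0.00023^(1/2) = 17.73 m³/s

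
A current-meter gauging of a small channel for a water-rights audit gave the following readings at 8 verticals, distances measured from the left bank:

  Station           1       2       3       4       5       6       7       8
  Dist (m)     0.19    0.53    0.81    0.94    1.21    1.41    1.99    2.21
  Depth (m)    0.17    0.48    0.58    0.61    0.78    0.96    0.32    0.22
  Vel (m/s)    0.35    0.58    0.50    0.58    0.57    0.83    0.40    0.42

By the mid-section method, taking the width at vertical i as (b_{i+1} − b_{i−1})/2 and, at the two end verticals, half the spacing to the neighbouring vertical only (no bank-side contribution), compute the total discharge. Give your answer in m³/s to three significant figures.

0.703 m³/s

w_1 = (0.53 − 0.19)/2 = 0.17 m; q_1 = 0.35 × 0.17 × 0.17 = 0.01012 m³/s
w_2 = (0.81 − 0.19)/2 = 0.31 m; q_2 = 0.58 × 0.48 × 0.31 = 0.08630 m³/s
w_3 = (0.94 − 0.53)/2 = 0.205 m; q_3 = 0.50 × 0.58 × 0.205 = 0.05945 m³/s
w_4 = (1.21 − 0.81)/2 = 0.2 m; q_4 = 0.58 × 0.61 × 0.2 = 0.07076 m³/s
w_5 = (1.41 − 0.94)/2 = 0.235 m; q_5 = 0.57 × 0.78 × 0.235 = 0.1045 m³/s
w_6 = (1.99 − 1.21)/2 = 0.39 m; q_6 = 0.83 × 0.96 × 0.39 = 0.3108 m³/s
w_7 = (2.21 − 1.41)/2 = 0.4 m; q_7 = 0.40 × 0.32 × 0.4 = 0.05120 m³/s
w_8 = (2.21 − 1.99)/2 = 0.11 m; q_8 = 0.42 × 0.22 × 0.11 = 0.01016 m³/s
Q = Σ qᵢ = 0.7032 m³/s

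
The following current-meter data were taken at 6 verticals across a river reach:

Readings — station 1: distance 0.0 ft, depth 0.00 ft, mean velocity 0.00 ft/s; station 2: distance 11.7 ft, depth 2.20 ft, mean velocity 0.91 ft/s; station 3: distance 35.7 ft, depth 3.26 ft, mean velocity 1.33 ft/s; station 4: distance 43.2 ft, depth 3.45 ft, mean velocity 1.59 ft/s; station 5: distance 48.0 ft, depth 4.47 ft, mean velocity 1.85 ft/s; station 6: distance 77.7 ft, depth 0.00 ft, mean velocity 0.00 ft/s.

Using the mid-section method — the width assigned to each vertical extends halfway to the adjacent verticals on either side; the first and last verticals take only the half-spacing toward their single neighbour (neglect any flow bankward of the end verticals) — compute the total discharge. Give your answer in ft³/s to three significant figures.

280 ft³/s

w_2 = (35.7 − 0.0)/2 = 17.85 ft; q_2 = 0.91 × 2.20 × 17.85 = 35.74 ft³/s
w_3 = (43.2 − 11.7)/2 = 15.75 ft; q_3 = 1.33 × 3.26 × 15.75 = 68.29 ft³/s
w_4 = (48.0 − 35.7)/2 = 6.15 ft; q_4 = 1.59 × 3.45 × 6.15 = 33.74 ft³/s
w_5 = (77.7 − 43.2)/2 = 17.25 ft; q_5 = 1.85 × 4.47 × 17.25 = 142.6 ft³/s
Stations 1, 6 contribute zero (depth or velocity is 0).
Q = Σ qᵢ = 280.4 ft³/s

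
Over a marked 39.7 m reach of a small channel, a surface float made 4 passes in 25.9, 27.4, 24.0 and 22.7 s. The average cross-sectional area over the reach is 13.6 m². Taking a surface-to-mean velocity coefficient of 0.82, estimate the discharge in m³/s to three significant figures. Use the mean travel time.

t̄ = (25.9 + 27.4 + 24.0 + 22.7) / 4 = 25 s
v_surface = L / t̄ = 39.7 / 25 = 1.588 m/s
v_mean = 0.82 × 1.588 = 1.302 m/s
Q = A × v_mean = 13.6 × 1.302 = 17.71 m³/s

17.7 m³/s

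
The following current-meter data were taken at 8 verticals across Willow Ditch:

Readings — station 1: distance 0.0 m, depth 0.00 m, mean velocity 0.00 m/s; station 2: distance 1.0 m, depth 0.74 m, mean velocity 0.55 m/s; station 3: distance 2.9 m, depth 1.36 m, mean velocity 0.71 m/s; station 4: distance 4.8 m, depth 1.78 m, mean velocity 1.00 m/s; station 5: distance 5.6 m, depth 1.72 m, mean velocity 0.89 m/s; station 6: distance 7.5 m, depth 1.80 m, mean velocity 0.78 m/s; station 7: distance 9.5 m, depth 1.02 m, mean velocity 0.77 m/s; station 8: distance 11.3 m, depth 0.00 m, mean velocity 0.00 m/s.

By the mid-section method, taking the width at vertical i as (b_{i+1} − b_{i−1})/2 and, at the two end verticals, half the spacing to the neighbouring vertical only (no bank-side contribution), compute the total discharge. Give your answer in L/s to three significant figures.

w_2 = (2.9 − 0.0)/2 = 1.45 m; q_2 = 0.55 × 0.74 × 1.45 = 0.5902 m³/s
w_3 = (4.8 − 1.0)/2 = 1.9 m; q_3 = 0.71 × 1.36 × 1.9 = 1.835 m³/s
w_4 = (5.6 − 2.9)/2 = 1.35 m; q_4 = 1.00 × 1.78 × 1.35 = 2.403 m³/s
w_5 = (7.5 − 4.8)/2 = 1.35 m; q_5 = 0.89 × 1.72 × 1.35 = 2.067 m³/s
w_6 = (9.5 − 5.6)/2 = 1.95 m; q_6 = 0.78 × 1.80 × 1.95 = 2.738 m³/s
w_7 = (11.3 − 7.5)/2 = 1.9 m; q_7 = 0.77 × 1.02 × 1.9 = 1.492 m³/s
Stations 1, 8 contribute zero (depth or velocity is 0).
Q = Σ qᵢ = 11.12 m³/s
= 11.12 × 1000 = 11120 L/s

11100 L/s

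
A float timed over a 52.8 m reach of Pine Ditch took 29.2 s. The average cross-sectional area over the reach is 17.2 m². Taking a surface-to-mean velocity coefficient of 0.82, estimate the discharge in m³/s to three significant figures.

25.5 m³/s

v_surface = L / t̄ = 52.8 / 29.2 = 1.808 m/s
v_mean = 0.82 × 1.808 = 1.483 m/s
Q = A × v_mean = 17.2 × 1.483 = 25.50 m³/s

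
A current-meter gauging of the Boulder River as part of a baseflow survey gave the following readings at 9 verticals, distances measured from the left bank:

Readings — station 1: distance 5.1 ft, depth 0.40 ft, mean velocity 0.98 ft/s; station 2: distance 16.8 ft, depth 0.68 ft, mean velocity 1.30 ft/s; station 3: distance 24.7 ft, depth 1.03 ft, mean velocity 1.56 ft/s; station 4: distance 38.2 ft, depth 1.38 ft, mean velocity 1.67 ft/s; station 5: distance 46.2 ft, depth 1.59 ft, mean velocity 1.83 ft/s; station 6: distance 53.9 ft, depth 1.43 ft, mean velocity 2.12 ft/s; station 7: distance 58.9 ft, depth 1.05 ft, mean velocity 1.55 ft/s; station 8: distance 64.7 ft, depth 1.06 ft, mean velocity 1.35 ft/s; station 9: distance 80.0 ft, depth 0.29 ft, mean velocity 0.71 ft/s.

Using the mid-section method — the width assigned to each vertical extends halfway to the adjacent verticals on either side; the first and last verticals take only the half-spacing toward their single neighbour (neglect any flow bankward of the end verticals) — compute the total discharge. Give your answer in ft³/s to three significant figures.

120 ft³/s

w_1 = (16.8 − 5.1)/2 = 5.85 ft; q_1 = 0.98 × 0.40 × 5.85 = 2.293 ft³/s
w_2 = (24.7 − 5.1)/2 = 9.8 ft; q_2 = 1.30 × 0.68 × 9.8 = 8.663 ft³/s
w_3 = (38.2 − 16.8)/2 = 10.7 ft; q_3 = 1.56 × 1.03 × 10.7 = 17.19 ft³/s
w_4 = (46.2 − 24.7)/2 = 10.75 ft; q_4 = 1.67 × 1.38 × 10.75 = 24.77 ft³/s
w_5 = (53.9 − 38.2)/2 = 7.85 ft; q_5 = 1.83 × 1.59 × 7.85 = 22.84 ft³/s
w_6 = (58.9 − 46.2)/2 = 6.35 ft; q_6 = 2.12 × 1.43 × 6.35 = 19.25 ft³/s
w_7 = (64.7 − 53.9)/2 = 5.4 ft; q_7 = 1.55 × 1.05 × 5.4 = 8.789 ft³/s
w_8 = (80.0 − 58.9)/2 = 10.55 ft; q_8 = 1.35 × 1.06 × 10.55 = 15.10 ft³/s
w_9 = (80.0 − 64.7)/2 = 7.65 ft; q_9 = 0.71 × 0.29 × 7.65 = 1.575 ft³/s
Q = Σ qᵢ = 120.5 ft³/s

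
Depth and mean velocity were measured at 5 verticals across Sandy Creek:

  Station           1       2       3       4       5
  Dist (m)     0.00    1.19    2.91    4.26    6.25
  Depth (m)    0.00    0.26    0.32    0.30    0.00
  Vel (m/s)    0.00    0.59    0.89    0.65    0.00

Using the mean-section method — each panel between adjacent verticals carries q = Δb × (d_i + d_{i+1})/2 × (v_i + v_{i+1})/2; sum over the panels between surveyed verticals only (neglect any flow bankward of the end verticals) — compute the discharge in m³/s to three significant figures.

Panel 1-2: Δb = 1.19 m, d̄ = (0.00+0.26)/2 = 0.13, v̄ = (0.00+0.59)/2 = 0.295 → q = 1.19×0.13×0.295 = 0.04564 m³/s
Panel 2-3: Δb = 1.72 m, d̄ = (0.26+0.32)/2 = 0.29, v̄ = (0.59+0.89)/2 = 0.74 → q = 1.72×0.29×0.74 = 0.3691 m³/s
Panel 3-4: Δb = 1.35 m, d̄ = (0.32+0.30)/2 = 0.31, v̄ = (0.89+0.65)/2 = 0.77 → q = 1.35×0.31×0.77 = 0.3222 m³/s
Panel 4-5: Δb = 1.99 m, d̄ = (0.30+0.00)/2 = 0.15, v̄ = (0.65+0.00)/2 = 0.325 → q = 1.99×0.15×0.325 = 0.09701 m³/s
Q = Σ q = 0.8340 m³/s

0.834 m³/s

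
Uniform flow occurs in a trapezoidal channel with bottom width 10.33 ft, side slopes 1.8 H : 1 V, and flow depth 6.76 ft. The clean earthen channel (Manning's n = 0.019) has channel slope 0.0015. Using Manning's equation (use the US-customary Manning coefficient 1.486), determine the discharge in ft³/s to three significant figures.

1160 ft³/s

A = (b + z·y)·y = (10.33 + 1.8×6.76)×6.76 = 152.1 ft²
P = b + 2y√(1+z²) = 10.33 + 2×6.76×√(1+1.8²) = 38.17 ft
R = A/P = 152.1/38.17 = 3.985 ft
Q = (1.486/n)·A·R^(2/3)·S^(1/2) = (1.486/0.019) × 152.1 × 3.985^(2/3) × 0.0015^(1/2) = 1158 ft³/s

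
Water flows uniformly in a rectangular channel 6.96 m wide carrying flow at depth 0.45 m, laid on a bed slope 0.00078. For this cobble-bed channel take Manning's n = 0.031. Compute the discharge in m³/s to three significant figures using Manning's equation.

A = b·y = 6.96 × 0.45 = 3.132 m²
P = b + 2y = 6.96 + 2×0.45 = 7.860 m
R = A/P = 3.132/7.860 = 0.3985 m
Q = (1/n)·A·R^(2/3)·S^(1/2) = (1/0.031) × 3.132 × 0.3985^(2/3) × 0.00078^(1/2) = 1.528 m³/s

1.53 m³/s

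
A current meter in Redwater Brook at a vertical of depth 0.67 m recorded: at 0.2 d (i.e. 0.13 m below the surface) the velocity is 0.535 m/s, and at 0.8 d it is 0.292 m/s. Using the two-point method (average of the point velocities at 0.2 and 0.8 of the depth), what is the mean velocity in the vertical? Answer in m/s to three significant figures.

v̄ = (0.535 + 0.292) / 2 = 0.4135 m/s

0.414 m/s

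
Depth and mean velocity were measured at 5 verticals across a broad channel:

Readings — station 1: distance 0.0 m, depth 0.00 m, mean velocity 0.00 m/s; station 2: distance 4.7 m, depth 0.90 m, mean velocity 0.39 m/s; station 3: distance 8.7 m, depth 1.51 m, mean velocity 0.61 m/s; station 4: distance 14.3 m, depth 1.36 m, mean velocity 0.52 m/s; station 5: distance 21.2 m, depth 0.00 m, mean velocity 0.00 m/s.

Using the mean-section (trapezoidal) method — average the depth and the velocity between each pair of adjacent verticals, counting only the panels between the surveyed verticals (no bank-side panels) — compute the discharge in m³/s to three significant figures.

8.58 m³/s

Panel 1-2: Δb = 4.7 m, d̄ = (0.00+0.90)/2 = 0.45, v̄ = (0.00+0.39)/2 = 0.195 → q = 4.7×0.45×0.195 = 0.4124 m³/s
Panel 2-3: Δb = 4 m, d̄ = (0.90+1.51)/2 = 1.205, v̄ = (0.39+0.61)/2 = 0.5 → q = 4×1.205×0.5 = 2.410 m³/s
Panel 3-4: Δb = 5.6 m, d̄ = (1.51+1.36)/2 = 1.435, v̄ = (0.61+0.52)/2 = 0.565 → q = 5.6×1.435×0.565 = 4.540 m³/s
Panel 4-5: Δb = 6.9 m, d̄ = (1.36+0.00)/2 = 0.68, v̄ = (0.52+0.00)/2 = 0.26 → q = 6.9×0.68×0.26 = 1.220 m³/s
Q = Σ q = 8.583 m³/s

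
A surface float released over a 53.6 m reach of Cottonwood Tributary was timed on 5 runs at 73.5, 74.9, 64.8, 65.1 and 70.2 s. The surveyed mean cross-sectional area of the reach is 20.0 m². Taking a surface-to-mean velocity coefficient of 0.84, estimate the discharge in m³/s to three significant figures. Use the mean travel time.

t̄ = (73.5 + 74.9 + 64.8 + 65.1 + 70.2) / 5 = 69.7 s
v_surface = L / t̄ = 53.6 / 69.7 = 0.7690 m/s
v_mean = 0.84 × 0.7690 = 0.6460 m/s
Q = A × v_mean = 20.0 × 0.6460 = 12.92 m³/s

12.9 m³/s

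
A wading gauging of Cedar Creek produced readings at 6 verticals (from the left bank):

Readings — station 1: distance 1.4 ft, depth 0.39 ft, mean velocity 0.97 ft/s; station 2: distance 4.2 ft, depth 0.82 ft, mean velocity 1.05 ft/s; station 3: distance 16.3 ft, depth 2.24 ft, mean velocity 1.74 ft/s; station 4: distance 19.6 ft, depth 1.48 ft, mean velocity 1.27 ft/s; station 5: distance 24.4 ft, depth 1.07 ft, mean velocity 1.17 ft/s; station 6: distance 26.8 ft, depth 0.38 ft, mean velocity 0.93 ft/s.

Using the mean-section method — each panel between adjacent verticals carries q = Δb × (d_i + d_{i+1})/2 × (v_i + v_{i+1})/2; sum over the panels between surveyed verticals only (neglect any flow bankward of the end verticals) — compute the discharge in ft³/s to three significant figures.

Panel 1-2: Δb = 2.8 ft, d̄ = (0.39+0.82)/2 = 0.605, v̄ = (0.97+1.05)/2 = 1.01 → q = 2.8×0.605×1.01 = 1.711 ft³/s
Panel 2-3: Δb = 12.1 ft, d̄ = (0.82+2.24)/2 = 1.53, v̄ = (1.05+1.74)/2 = 1.395 → q = 12.1×1.53×1.395 = 25.83 ft³/s
Panel 3-4: Δb = 3.3 ft, d̄ = (2.24+1.48)/2 = 1.86, v̄ = (1.74+1.27)/2 = 1.505 → q = 3.3×1.86×1.505 = 9.238 ft³/s
Panel 4-5: Δb = 4.8 ft, d̄ = (1.48+1.07)/2 = 1.275, v̄ = (1.27+1.17)/2 = 1.22 → q = 4.8×1.275×1.22 = 7.466 ft³/s
Panel 5-6: Δb = 2.4 ft, d̄ = (1.07+0.38)/2 = 0.725, v̄ = (1.17+0.93)/2 = 1.05 → q = 2.4×0.725×1.05 = 1.827 ft³/s
Q = Σ q = 46.07 ft³/s

46.1 ft³/s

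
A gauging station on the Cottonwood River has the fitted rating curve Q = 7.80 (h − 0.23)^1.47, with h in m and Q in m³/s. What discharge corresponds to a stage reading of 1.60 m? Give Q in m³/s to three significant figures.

Q = 7.80 × (1.60 − 0.23)^1.47 = 7.80 × 1.37^1.47 = 12.39 m³/s

12.4 m³/s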